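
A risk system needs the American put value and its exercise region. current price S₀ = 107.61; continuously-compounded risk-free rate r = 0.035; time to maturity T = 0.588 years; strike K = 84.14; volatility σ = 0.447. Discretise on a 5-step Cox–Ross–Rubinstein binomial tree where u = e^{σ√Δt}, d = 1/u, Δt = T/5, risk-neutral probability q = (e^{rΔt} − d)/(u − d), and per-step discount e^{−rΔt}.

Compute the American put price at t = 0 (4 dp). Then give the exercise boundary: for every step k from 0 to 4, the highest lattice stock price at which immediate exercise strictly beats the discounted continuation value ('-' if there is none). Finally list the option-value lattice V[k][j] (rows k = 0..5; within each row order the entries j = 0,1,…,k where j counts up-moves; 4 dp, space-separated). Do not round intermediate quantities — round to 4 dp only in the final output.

Δt=0.11760  u=1.16566  d=0.85788  q=0.47515  discount=0.99589
step 5 (expiry): payoffs max(K−S,0) = 34.1377 16.1985 0.0000 0.0000 0.0000 0.0000
step 4: (k=4,j=0): S=58.2857, (K−S)⁺=25.8543, hold=25.5087 ⇒ V=25.8543 exercise | (k=4,j=1): S=79.1968, (K−S)⁺=4.9432, hold=8.4668 ⇒ V=8.4668 continue | (k=4,j=2): S=107.6100, (K−S)⁺=0.0000, hold=0.0000 ⇒ V=0.0000 continue | (k=4,j=3): S=146.2170, (K−S)⁺=0.0000, hold=0.0000 ⇒ V=0.0000 continue | (k=4,j=4): S=198.6749, (K−S)⁺=0.0000, hold=0.0000 ⇒ V=0.0000 continue  boundary S*=58.2857
step 3: (k=3,j=0): S=67.9415, (K−S)⁺=16.1985, hold=17.5203 ⇒ V=17.5203 continue | (k=3,j=1): S=92.3166, (K−S)⁺=0.0000, hold=4.4255 ⇒ V=4.4255 continue | (k=3,j=2): S=125.4369, (K−S)⁺=0.0000, hold=0.0000 ⇒ V=0.0000 continue | (k=3,j=3): S=170.4396, (K−S)⁺=0.0000, hold=0.0000 ⇒ V=0.0000 continue  boundary S*=-
step 2: (k=2,j=0): S=79.1968, (K−S)⁺=4.9432, hold=11.2519 ⇒ V=11.2519 continue | (k=2,j=1): S=107.6100, (K−S)⁺=0.0000, hold=2.3132 ⇒ V=2.3132 continue | (k=2,j=2): S=146.2170, (K−S)⁺=0.0000, hold=0.0000 ⇒ V=0.0000 continue  boundary S*=-
step 1: (k=1,j=0): S=92.3166, (K−S)⁺=0.0000, hold=6.9759 ⇒ V=6.9759 continue | (k=1,j=1): S=125.4369, (K−S)⁺=0.0000, hold=1.2091 ⇒ V=1.2091 continue  boundary S*=-
step 0: (k=0,j=0): S=107.6100, (K−S)⁺=0.0000, hold=4.2184 ⇒ V=4.2184 continue  boundary S*=-

price = 4.2184
boundary = - - - - 58.2857
tree:
4.2184
6.9759 1.2091
11.2519 2.3132 0.0000
17.5203 4.4255 0.0000 0.0000
25.8543 8.4668 0.0000 0.0000 0.0000
34.1377 16.1985 0.0000 0.0000 0.0000 0.0000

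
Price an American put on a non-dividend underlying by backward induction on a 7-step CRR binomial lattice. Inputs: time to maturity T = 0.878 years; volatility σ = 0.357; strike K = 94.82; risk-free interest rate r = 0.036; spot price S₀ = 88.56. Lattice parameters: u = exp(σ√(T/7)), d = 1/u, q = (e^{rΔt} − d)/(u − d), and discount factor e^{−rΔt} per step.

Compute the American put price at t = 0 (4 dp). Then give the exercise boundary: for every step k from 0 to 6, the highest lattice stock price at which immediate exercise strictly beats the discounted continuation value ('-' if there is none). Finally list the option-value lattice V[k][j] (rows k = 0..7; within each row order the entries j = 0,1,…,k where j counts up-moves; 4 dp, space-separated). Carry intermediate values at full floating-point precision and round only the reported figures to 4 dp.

price = 14.2237
boundary = - - - 60.6049 68.7730 60.6049 68.7730
tree:
14.2237
19.7750 8.4916
26.5380 12.8145 4.0038
34.2151 18.6749 6.7427 1.1476
41.4130 26.0470 11.0606 2.2440 0.0000
47.7561 34.2151 17.4742 4.3880 0.0000 0.0000
53.3458 41.4130 26.0470 8.5804 0.0000 0.0000 0.0000
58.2716 47.7561 34.2151 16.7781 0.0000 0.0000 0.0000 0.0000

Δt=0.12543, u=1.13478, d=0.88123, q=0.48628, disc=e^(-rΔt)=0.99549
k=7 terminal: V=max(K-S,0) → 58.2716 47.7561 34.2151 16.7781 0.0000 0.0000 0.0000 0.0000
k=6: j=0 S=41.4742 intr=53.3458 cont=52.9186 V=53.3458[EX]; j=1 S=53.4070 intr=41.4130 cont=40.9858 V=41.4130[EX]; j=2 S=68.7730 intr=26.0470 cont=25.6198 V=26.0470[EX]; j=3 S=88.5600 intr=6.2600 cont=8.5804 V=8.5804[hold]; j=4 S=114.0401 intr=0.0000 cont=0.0000 V=0.0000[hold]; j=5 S=146.8511 intr=0.0000 cont=0.0000 V=0.0000[hold]; j=6 S=189.1024 intr=0.0000 cont=0.0000 V=0.0000[hold]  S*(6)=68.7730
k=5: j=0 S=47.0639 intr=47.7561 cont=47.3289 V=47.7561[EX]; j=1 S=60.6049 intr=34.2151 cont=33.7879 V=34.2151[EX]; j=2 S=78.0419 intr=16.7781 cont=17.4742 V=17.4742[hold]; j=3 S=100.4957 intr=0.0000 cont=4.3880 V=4.3880[hold]; j=4 S=129.4099 intr=0.0000 cont=0.0000 V=0.0000[hold]; j=5 S=166.6430 intr=0.0000 cont=0.0000 V=0.0000[hold]  S*(5)=60.6049
k=4: j=0 S=53.4070 intr=41.4130 cont=40.9858 V=41.4130[EX]; j=1 S=68.7730 intr=26.0470 cont=25.9568 V=26.0470[EX]; j=2 S=88.5600 intr=6.2600 cont=11.0606 V=11.0606[hold]; j=3 S=114.0401 intr=0.0000 cont=2.2440 V=2.2440[hold]; j=4 S=146.8511 intr=0.0000 cont=0.0000 V=0.0000[hold]  S*(4)=68.7730
k=3: j=0 S=60.6049 intr=34.2151 cont=33.7879 V=34.2151[EX]; j=1 S=78.0419 intr=16.7781 cont=18.6749 V=18.6749[hold]; j=2 S=100.4957 intr=0.0000 cont=6.7427 V=6.7427[hold]; j=3 S=129.4099 intr=0.0000 cont=1.1476 V=1.1476[hold]  S*(3)=60.6049
k=2: j=0 S=68.7730 intr=26.0470 cont=26.5380 V=26.5380[hold]; j=1 S=88.5600 intr=6.2600 cont=12.8145 V=12.8145[hold]; j=2 S=114.0401 intr=0.0000 cont=4.0038 V=4.0038[hold]  S*(2)=-
k=1: j=0 S=78.0419 intr=16.7781 cont=19.7750 V=19.7750[hold]; j=1 S=100.4957 intr=0.0000 cont=8.4916 V=8.4916[hold]  S*(1)=-
k=0: j=0 S=88.5600 intr=6.2600 cont=14.2237 V=14.2237[hold]  S*(0)=-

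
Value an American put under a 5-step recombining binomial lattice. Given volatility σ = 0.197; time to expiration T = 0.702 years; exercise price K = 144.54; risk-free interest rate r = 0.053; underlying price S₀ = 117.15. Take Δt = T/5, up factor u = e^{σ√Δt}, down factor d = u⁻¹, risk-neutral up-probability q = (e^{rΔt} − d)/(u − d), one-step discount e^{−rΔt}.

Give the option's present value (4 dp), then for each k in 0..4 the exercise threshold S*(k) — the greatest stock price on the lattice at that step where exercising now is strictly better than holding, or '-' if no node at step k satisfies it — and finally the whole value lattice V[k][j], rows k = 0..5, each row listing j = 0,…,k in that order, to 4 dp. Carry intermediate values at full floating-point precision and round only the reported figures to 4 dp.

Δt=0.14040  u=1.07661  d=0.92884  q=0.53210  discount=0.99259
step 5 (expiry): payoffs max(K−S,0) = 63.5459 50.6609 35.7261 18.4153 0.0000 0.0000
step 4: (k=4,j=0): S=87.1989, (K−S)⁺=57.3411, hold=56.2695 ⇒ V=57.3411 exercise | (k=4,j=1): S=101.0710, (K−S)⁺=43.4690, hold=42.3974 ⇒ V=43.4690 exercise | (k=4,j=2): S=117.1500, (K−S)⁺=27.3900, hold=26.3184 ⇒ V=27.3900 exercise | (k=4,j=3): S=135.7869, (K−S)⁺=8.7531, hold=8.5526 ⇒ V=8.7531 exercise | (k=4,j=4): S=157.3887, (K−S)⁺=0.0000, hold=0.0000 ⇒ V=0.0000 continue  boundary S*=135.7869
step 3: (k=3,j=0): S=93.8791, (K−S)⁺=50.6609, hold=49.5894 ⇒ V=50.6609 exercise | (k=3,j=1): S=108.8139, (K−S)⁺=35.7261, hold=34.6545 ⇒ V=35.7261 exercise | (k=3,j=2): S=126.1247, (K−S)⁺=18.4153, hold=17.3437 ⇒ V=18.4153 exercise | (k=3,j=3): S=146.1894, (K−S)⁺=0.0000, hold=4.0652 ⇒ V=4.0652 continue  boundary S*=126.1247
step 2: (k=2,j=0): S=101.0710, (K−S)⁺=43.4690, hold=42.3974 ⇒ V=43.4690 exercise | (k=2,j=1): S=117.1500, (K−S)⁺=27.3900, hold=26.3184 ⇒ V=27.3900 exercise | (k=2,j=2): S=135.7869, (K−S)⁺=8.7531, hold=10.6997 ⇒ V=10.6997 continue  boundary S*=117.1500
step 1: (k=1,j=0): S=108.8139, (K−S)⁺=35.7261, hold=34.6545 ⇒ V=35.7261 exercise | (k=1,j=1): S=126.1247, (K−S)⁺=18.4153, hold=18.3719 ⇒ V=18.4153 exercise  boundary S*=126.1247
step 0: (k=0,j=0): S=117.1500, (K−S)⁺=27.3900, hold=26.3184 ⇒ V=27.3900 exercise  boundary S*=117.1500

price = 27.3900
boundary = 117.1500 126.1247 117.1500 126.1247 135.7869
tree:
27.3900
35.7261 18.4153
43.4690 27.3900 10.6997
50.6609 35.7261 18.4153 4.0652
57.3411 43.4690 27.3900 8.7531 0.0000
63.5459 50.6609 35.7261 18.4153 0.0000 0.0000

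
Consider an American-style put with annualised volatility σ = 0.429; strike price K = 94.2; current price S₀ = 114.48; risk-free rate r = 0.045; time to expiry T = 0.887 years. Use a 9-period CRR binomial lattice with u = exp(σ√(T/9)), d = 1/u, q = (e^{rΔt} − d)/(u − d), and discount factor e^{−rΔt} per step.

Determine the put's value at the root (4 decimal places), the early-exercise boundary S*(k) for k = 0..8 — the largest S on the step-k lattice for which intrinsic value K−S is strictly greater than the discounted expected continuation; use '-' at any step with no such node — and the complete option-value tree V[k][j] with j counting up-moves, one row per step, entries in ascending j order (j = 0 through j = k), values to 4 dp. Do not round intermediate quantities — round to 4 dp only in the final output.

Δt=0.09856, u=1.14417, d=0.87400, q=0.48283, disc=e^(-rΔt)=0.99557
k=9 terminal: V=max(K-S,0) → 60.1342 49.6037 35.8180 17.7708 0.0000 0.0000 0.0000 0.0000 0.0000 0.0000
k=8: j=0 S=38.9771 intr=55.2229 cont=54.8061 V=55.2229[EX]; j=1 S=51.0257 intr=43.1743 cont=42.7574 V=43.1743[EX]; j=2 S=66.7989 intr=27.4011 cont=26.9842 V=27.4011[EX]; j=3 S=87.4479 intr=6.7521 cont=9.1498 V=9.1498[hold]; j=4 S=114.4800 intr=0.0000 cont=0.0000 V=0.0000[hold]; j=5 S=149.8683 intr=0.0000 cont=0.0000 V=0.0000[hold]; j=6 S=196.1959 intr=0.0000 cont=0.0000 V=0.0000[hold]; j=7 S=256.8444 intr=0.0000 cont=0.0000 V=0.0000[hold]; j=8 S=336.2406 intr=0.0000 cont=0.0000 V=0.0000[hold]  S*(8)=66.7989
k=7: j=0 S=44.5963 intr=49.6037 cont=49.1868 V=49.6037[EX]; j=1 S=58.3820 intr=35.8180 cont=35.4011 V=35.8180[EX]; j=2 S=76.4292 intr=17.7708 cont=18.5065 V=18.5065[hold]; j=3 S=100.0552 intr=0.0000 cont=4.7110 V=4.7110[hold]; j=4 S=130.9844 intr=0.0000 cont=0.0000 V=0.0000[hold]; j=5 S=171.4746 intr=0.0000 cont=0.0000 V=0.0000[hold]; j=6 S=224.4812 intr=0.0000 cont=0.0000 V=0.0000[hold]; j=7 S=293.8733 intr=0.0000 cont=0.0000 V=0.0000[hold]  S*(7)=58.3820
k=6: j=0 S=51.0257 intr=43.1743 cont=42.7574 V=43.1743[EX]; j=1 S=66.7989 intr=27.4011 cont=27.3379 V=27.4011[EX]; j=2 S=87.4479 intr=6.7521 cont=11.7932 V=11.7932[hold]; j=3 S=114.4800 intr=0.0000 cont=2.4256 V=2.4256[hold]; j=4 S=149.8683 intr=0.0000 cont=0.0000 V=0.0000[hold]; j=5 S=196.1959 intr=0.0000 cont=0.0000 V=0.0000[hold]; j=6 S=256.8444 intr=0.0000 cont=0.0000 V=0.0000[hold]  S*(6)=66.7989
k=5: j=0 S=58.3820 intr=35.8180 cont=35.4011 V=35.8180[EX]; j=1 S=76.4292 intr=17.7708 cont=19.7772 V=19.7772[hold]; j=2 S=100.0552 intr=0.0000 cont=7.2380 V=7.2380[hold]; j=3 S=130.9844 intr=0.0000 cont=1.2489 V=1.2489[hold]; j=4 S=171.4746 intr=0.0000 cont=0.0000 V=0.0000[hold]; j=5 S=224.4812 intr=0.0000 cont=0.0000 V=0.0000[hold]  S*(5)=58.3820
k=4: j=0 S=66.7989 intr=27.4011 cont=27.9487 V=27.9487[hold]; j=1 S=87.4479 intr=6.7521 cont=13.6621 V=13.6621[hold]; j=2 S=114.4800 intr=0.0000 cont=4.3270 V=4.3270[hold]; j=3 S=149.8683 intr=0.0000 cont=0.6430 V=0.6430[hold]; j=4 S=196.1959 intr=0.0000 cont=0.0000 V=0.0000[hold]  S*(4)=-
k=3: j=0 S=76.4292 intr=17.7708 cont=20.9575 V=20.9575[hold]; j=1 S=100.0552 intr=0.0000 cont=9.1143 V=9.1143[hold]; j=2 S=130.9844 intr=0.0000 cont=2.5370 V=2.5370[hold]; j=3 S=171.4746 intr=0.0000 cont=0.3311 V=0.3311[hold]  S*(3)=-
k=2: j=0 S=87.4479 intr=6.7521 cont=15.1718 V=15.1718[hold]; j=1 S=114.4800 intr=0.0000 cont=5.9123 V=5.9123[hold]; j=2 S=149.8683 intr=0.0000 cont=1.4654 V=1.4654[hold]  S*(2)=-
k=1: j=0 S=100.0552 intr=0.0000 cont=10.6537 V=10.6537[hold]; j=1 S=130.9844 intr=0.0000 cont=3.7485 V=3.7485[hold]  S*(1)=-
k=0: j=0 S=114.4800 intr=0.0000 cont=7.2872 V=7.2872[hold]  S*(0)=-

price = 7.2872
boundary = - - - - - 58.3820 66.7989 58.3820 66.7989
tree:
7.2872
10.6537 3.7485
15.1718 5.9123 1.4654
20.9575 9.1143 2.5370 0.3311
27.9487 13.6621 4.3270 0.6430 0.0000
35.8180 19.7772 7.2380 1.2489 0.0000 0.0000
43.1743 27.4011 11.7932 2.4256 0.0000 0.0000 0.0000
49.6037 35.8180 18.5065 4.7110 0.0000 0.0000 0.0000 0.0000
55.2229 43.1743 27.4011 9.1498 0.0000 0.0000 0.0000 0.0000 0.0000
60.1342 49.6037 35.8180 17.7708 0.0000 0.0000 0.0000 0.0000 0.0000 0.0000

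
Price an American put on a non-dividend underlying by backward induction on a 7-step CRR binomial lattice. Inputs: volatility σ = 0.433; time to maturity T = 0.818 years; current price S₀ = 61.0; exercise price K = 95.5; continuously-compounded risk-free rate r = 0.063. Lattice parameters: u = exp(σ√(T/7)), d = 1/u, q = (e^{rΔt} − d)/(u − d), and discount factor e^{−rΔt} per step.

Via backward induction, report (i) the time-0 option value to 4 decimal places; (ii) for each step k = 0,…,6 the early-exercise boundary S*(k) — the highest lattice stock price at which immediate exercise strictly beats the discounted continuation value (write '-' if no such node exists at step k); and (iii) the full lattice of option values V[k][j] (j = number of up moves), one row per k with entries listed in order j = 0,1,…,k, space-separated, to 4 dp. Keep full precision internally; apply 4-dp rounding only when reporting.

price = 34.5000
boundary = 61.0000 52.6073 61.0000 52.6073 61.0000 70.7316 82.0157
tree:
34.5000
42.8927 26.0675
50.1306 34.5000 17.6126
56.3728 42.8927 25.2659 9.8475
61.7561 50.1306 34.5000 15.9576 3.5842
66.3987 56.3728 42.8927 24.7684 6.9527 0.1034
70.4026 61.7561 50.1306 34.5000 13.4843 0.2033 0.0000
73.8556 66.3987 56.3728 42.8927 24.7684 0.4000 0.0000 0.0000

Δt=0.11686  u=1.15953  d=0.86242  q=0.48793  discount=0.99267
step 7 (expiry): payoffs max(K−S,0) = 73.8556 66.3987 56.3728 42.8927 24.7684 0.4000 0.0000 0.0000
step 6: (k=6,j=0): S=25.0974, (K−S)⁺=70.4026, hold=69.7021 ⇒ V=70.4026 exercise | (k=6,j=1): S=33.7439, (K−S)⁺=61.7561, hold=61.0556 ⇒ V=61.7561 exercise | (k=6,j=2): S=45.3694, (K−S)⁺=50.1306, hold=49.4301 ⇒ V=50.1306 exercise | (k=6,j=3): S=61.0000, (K−S)⁺=34.5000, hold=33.7995 ⇒ V=34.5000 exercise | (k=6,j=4): S=82.0157, (K−S)⁺=13.4843, hold=12.7838 ⇒ V=13.4843 exercise | (k=6,j=5): S=110.2717, (K−S)⁺=0.0000, hold=0.2033 ⇒ V=0.2033 continue | (k=6,j=6): S=148.2624, (K−S)⁺=0.0000, hold=0.0000 ⇒ V=0.0000 continue  boundary S*=82.0157
step 5: (k=5,j=0): S=29.1013, (K−S)⁺=66.3987, hold=65.6982 ⇒ V=66.3987 exercise | (k=5,j=1): S=39.1272, (K−S)⁺=56.3728, hold=55.6723 ⇒ V=56.3728 exercise | (k=5,j=2): S=52.6073, (K−S)⁺=42.8927, hold=42.1922 ⇒ V=42.8927 exercise | (k=5,j=3): S=70.7316, (K−S)⁺=24.7684, hold=24.0679 ⇒ V=24.7684 exercise | (k=5,j=4): S=95.1000, (K−S)⁺=0.4000, hold=6.9527 ⇒ V=6.9527 continue | (k=5,j=5): S=127.8638, (K−S)⁺=0.0000, hold=0.1034 ⇒ V=0.1034 continue  boundary S*=70.7316
step 4: (k=4,j=0): S=33.7439, (K−S)⁺=61.7561, hold=61.0556 ⇒ V=61.7561 exercise | (k=4,j=1): S=45.3694, (K−S)⁺=50.1306, hold=49.4301 ⇒ V=50.1306 exercise | (k=4,j=2): S=61.0000, (K−S)⁺=34.5000, hold=33.7995 ⇒ V=34.5000 exercise | (k=4,j=3): S=82.0157, (K−S)⁺=13.4843, hold=15.9576 ⇒ V=15.9576 continue | (k=4,j=4): S=110.2717, (K−S)⁺=0.0000, hold=3.5842 ⇒ V=3.5842 continue  boundary S*=61.0000
step 3: (k=3,j=0): S=39.1272, (K−S)⁺=56.3728, hold=55.6723 ⇒ V=56.3728 exercise | (k=3,j=1): S=52.6073, (K−S)⁺=42.8927, hold=42.1922 ⇒ V=42.8927 exercise | (k=3,j=2): S=70.7316, (K−S)⁺=24.7684, hold=25.2659 ⇒ V=25.2659 continue | (k=3,j=3): S=95.1000, (K−S)⁺=0.4000, hold=9.8475 ⇒ V=9.8475 continue  boundary S*=52.6073
step 2: (k=2,j=0): S=45.3694, (K−S)⁺=50.1306, hold=49.4301 ⇒ V=50.1306 exercise | (k=2,j=1): S=61.0000, (K−S)⁺=34.5000, hold=34.0405 ⇒ V=34.5000 exercise | (k=2,j=2): S=82.0157, (K−S)⁺=13.4843, hold=17.6126 ⇒ V=17.6126 continue  boundary S*=61.0000
step 1: (k=1,j=0): S=52.6073, (K−S)⁺=42.8927, hold=42.1922 ⇒ V=42.8927 exercise | (k=1,j=1): S=70.7316, (K−S)⁺=24.7684, hold=26.0675 ⇒ V=26.0675 continue  boundary S*=52.6073
step 0: (k=0,j=0): S=61.0000, (K−S)⁺=34.5000, hold=34.4287 ⇒ V=34.5000 exercise  boundary S*=61.0000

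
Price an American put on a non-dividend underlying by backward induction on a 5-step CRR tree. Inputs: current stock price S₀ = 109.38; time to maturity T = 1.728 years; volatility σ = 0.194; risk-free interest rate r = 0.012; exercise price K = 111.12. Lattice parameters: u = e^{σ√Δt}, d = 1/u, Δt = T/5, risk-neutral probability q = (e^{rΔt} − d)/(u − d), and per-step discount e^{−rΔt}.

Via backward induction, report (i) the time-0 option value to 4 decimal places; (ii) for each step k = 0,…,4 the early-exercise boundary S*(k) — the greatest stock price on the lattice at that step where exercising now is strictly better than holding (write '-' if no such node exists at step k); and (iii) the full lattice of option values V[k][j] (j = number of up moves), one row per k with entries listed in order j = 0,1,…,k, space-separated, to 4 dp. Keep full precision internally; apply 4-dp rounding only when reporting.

params: Δt=0.34560 u=1.12081 d=0.89221 q=0.48970 e^(-rΔt)=0.99586
t_5 payoffs: 49.2777 33.4334 13.5295 0.0000 0.0000 0.0000
t_4: node(4,0) S=69.3132 payoff=41.8068 vs cont=41.3469 → 41.8068 [stop]  node(4,1) S=87.0717 payoff=24.0483 vs cont=23.5884 → 24.0483 [stop]  node(4,2) S=109.3800 payoff=1.7400 vs cont=6.8756 → 6.8756 [wait]  node(4,3) S=137.4039 payoff=0.0000 vs cont=0.0000 → 0.0000 [wait]  node(4,4) S=172.6076 payoff=0.0000 vs cont=0.0000 → 0.0000 [wait]  ⇒ S*(4)=87.0717
t_3: node(3,0) S=77.6866 payoff=33.4334 vs cont=32.9735 → 33.4334 [stop]  node(3,1) S=97.5905 payoff=13.5295 vs cont=15.5741 → 15.5741 [wait]  node(3,2) S=122.5938 payoff=0.0000 vs cont=3.4941 → 3.4941 [wait]  node(3,3) S=154.0031 payoff=0.0000 vs cont=0.0000 → 0.0000 [wait]  ⇒ S*(3)=77.6866
t_2: node(2,0) S=87.0717 payoff=24.0483 vs cont=24.5855 → 24.5855 [wait]  node(2,1) S=109.3800 payoff=1.7400 vs cont=9.6186 → 9.6186 [wait]  node(2,2) S=137.4039 payoff=0.0000 vs cont=1.7757 → 1.7757 [wait]  ⇒ S*(2)=-
t_1: node(1,0) S=97.5905 payoff=13.5295 vs cont=17.1848 → 17.1848 [wait]  node(1,1) S=122.5938 payoff=0.0000 vs cont=5.7540 → 5.7540 [wait]  ⇒ S*(1)=-
t_0: node(0,0) S=109.3800 payoff=1.7400 vs cont=11.5392 → 11.5392 [wait]  ⇒ S*(0)=-

price = 11.5392
boundary = - - - 77.6866 87.0717
tree:
11.5392
17.1848 5.7540
24.5855 9.6186 1.7757
33.4334 15.5741 3.4941 0.0000
41.8068 24.0483 6.8756 0.0000 0.0000
49.2777 33.4334 13.5295 0.0000 0.0000 0.0000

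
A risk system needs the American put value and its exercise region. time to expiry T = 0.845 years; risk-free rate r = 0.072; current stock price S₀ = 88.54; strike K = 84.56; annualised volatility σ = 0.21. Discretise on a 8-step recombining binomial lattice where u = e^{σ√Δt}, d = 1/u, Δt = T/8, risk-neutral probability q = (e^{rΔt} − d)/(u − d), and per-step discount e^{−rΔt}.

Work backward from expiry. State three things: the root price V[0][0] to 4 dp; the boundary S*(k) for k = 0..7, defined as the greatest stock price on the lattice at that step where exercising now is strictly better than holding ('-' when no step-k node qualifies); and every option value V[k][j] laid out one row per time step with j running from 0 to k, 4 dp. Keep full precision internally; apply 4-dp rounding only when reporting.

price = 3.3345
boundary = - - - 72.1469 67.3872 72.1469 67.3872 72.1469
tree:
3.3345
5.3389 1.6661
8.2886 2.8901 0.6422
12.4131 4.8759 1.2314 0.1469
17.1728 7.9482 2.3154 0.3211 0.0000
21.6186 12.4131 4.2394 0.7015 0.0000 0.0000
25.7710 17.1728 7.4720 1.5327 0.0000 0.0000 0.0000
29.6495 21.6186 12.4131 3.3489 0.0000 0.0000 0.0000 0.0000
33.2721 25.7710 17.1728 7.3171 0.0000 0.0000 0.0000 0.0000 0.0000

Δt=0.10562  u=1.07063  d=0.93403  q=0.53883  discount=0.99242
step 8 (expiry): payoffs max(K−S,0) = 33.2721 25.7710 17.1728 7.3171 0.0000 0.0000 0.0000 0.0000 0.0000
step 7: (k=7,j=0): S=54.9105, (K−S)⁺=29.6495, hold=29.0089 ⇒ V=29.6495 exercise | (k=7,j=1): S=62.9414, (K−S)⁺=21.6186, hold=20.9779 ⇒ V=21.6186 exercise | (k=7,j=2): S=72.1469, (K−S)⁺=12.4131, hold=11.7725 ⇒ V=12.4131 exercise | (k=7,j=3): S=82.6987, (K−S)⁺=1.8613, hold=3.3489 ⇒ V=3.3489 continue | (k=7,j=4): S=94.7938, (K−S)⁺=0.0000, hold=0.0000 ⇒ V=0.0000 continue | (k=7,j=5): S=108.6579, (K−S)⁺=0.0000, hold=0.0000 ⇒ V=0.0000 continue | (k=7,j=6): S=124.5496, (K−S)⁺=0.0000, hold=0.0000 ⇒ V=0.0000 continue | (k=7,j=7): S=142.7656, (K−S)⁺=0.0000, hold=0.0000 ⇒ V=0.0000 continue  boundary S*=72.1469
step 6: (k=6,j=0): S=58.7890, (K−S)⁺=25.7710, hold=25.1304 ⇒ V=25.7710 exercise | (k=6,j=1): S=67.3872, (K−S)⁺=17.1728, hold=16.5322 ⇒ V=17.1728 exercise | (k=6,j=2): S=77.2429, (K−S)⁺=7.3171, hold=7.4720 ⇒ V=7.4720 continue | (k=6,j=3): S=88.5400, (K−S)⁺=0.0000, hold=1.5327 ⇒ V=1.5327 continue | (k=6,j=4): S=101.4894, (K−S)⁺=0.0000, hold=0.0000 ⇒ V=0.0000 continue | (k=6,j=5): S=116.3327, (K−S)⁺=0.0000, hold=0.0000 ⇒ V=0.0000 continue | (k=6,j=6): S=133.3470, (K−S)⁺=0.0000, hold=0.0000 ⇒ V=0.0000 continue  boundary S*=67.3872
step 5: (k=5,j=0): S=62.9414, (K−S)⁺=21.6186, hold=20.9779 ⇒ V=21.6186 exercise | (k=5,j=1): S=72.1469, (K−S)⁺=12.4131, hold=11.8553 ⇒ V=12.4131 exercise | (k=5,j=2): S=82.6987, (K−S)⁺=1.8613, hold=4.2394 ⇒ V=4.2394 continue | (k=5,j=3): S=94.7938, (K−S)⁺=0.0000, hold=0.7015 ⇒ V=0.7015 continue | (k=5,j=4): S=108.6579, (K−S)⁺=0.0000, hold=0.0000 ⇒ V=0.0000 continue | (k=5,j=5): S=124.5496, (K−S)⁺=0.0000, hold=0.0000 ⇒ V=0.0000 continue  boundary S*=72.1469
step 4: (k=4,j=0): S=67.3872, (K−S)⁺=17.1728, hold=16.5322 ⇒ V=17.1728 exercise | (k=4,j=1): S=77.2429, (K−S)⁺=7.3171, hold=7.9482 ⇒ V=7.9482 continue | (k=4,j=2): S=88.5400, (K−S)⁺=0.0000, hold=2.3154 ⇒ V=2.3154 continue | (k=4,j=3): S=101.4894, (K−S)⁺=0.0000, hold=0.3211 ⇒ V=0.3211 continue | (k=4,j=4): S=116.3327, (K−S)⁺=0.0000, hold=0.0000 ⇒ V=0.0000 continue  boundary S*=67.3872
step 3: (k=3,j=0): S=72.1469, (K−S)⁺=12.4131, hold=12.1099 ⇒ V=12.4131 exercise | (k=3,j=1): S=82.6987, (K−S)⁺=1.8613, hold=4.8759 ⇒ V=4.8759 continue | (k=3,j=2): S=94.7938, (K−S)⁺=0.0000, hold=1.2314 ⇒ V=1.2314 continue | (k=3,j=3): S=108.6579, (K−S)⁺=0.0000, hold=0.1469 ⇒ V=0.1469 continue  boundary S*=72.1469
step 2: (k=2,j=0): S=77.2429, (K−S)⁺=7.3171, hold=8.2886 ⇒ V=8.2886 continue | (k=2,j=1): S=88.5400, (K−S)⁺=0.0000, hold=2.8901 ⇒ V=2.8901 continue | (k=2,j=2): S=101.4894, (K−S)⁺=0.0000, hold=0.6422 ⇒ V=0.6422 continue  boundary S*=-
step 1: (k=1,j=0): S=82.6987, (K−S)⁺=1.8613, hold=5.3389 ⇒ V=5.3389 continue | (k=1,j=1): S=94.7938, (K−S)⁺=0.0000, hold=1.6661 ⇒ V=1.6661 continue  boundary S*=-
step 0: (k=0,j=0): S=88.5400, (K−S)⁺=0.0000, hold=3.3345 ⇒ V=3.3345 continue  boundary S*=-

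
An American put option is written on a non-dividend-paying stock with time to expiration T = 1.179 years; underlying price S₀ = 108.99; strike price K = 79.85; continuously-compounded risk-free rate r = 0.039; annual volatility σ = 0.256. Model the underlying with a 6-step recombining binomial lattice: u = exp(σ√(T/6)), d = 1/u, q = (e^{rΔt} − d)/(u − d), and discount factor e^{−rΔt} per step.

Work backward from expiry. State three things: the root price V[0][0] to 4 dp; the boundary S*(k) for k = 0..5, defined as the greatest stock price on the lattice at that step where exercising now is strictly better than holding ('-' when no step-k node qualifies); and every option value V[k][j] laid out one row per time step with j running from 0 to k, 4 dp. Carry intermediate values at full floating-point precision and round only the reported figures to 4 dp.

Δt=0.19650, u=1.12017, d=0.89272, q=0.50548, disc=e^(-rΔt)=0.99237
k=6 terminal: V=max(K-S,0) → 24.6825 10.6269 0.0000 0.0000 0.0000 0.0000 0.0000
k=5: j=0 S=61.7969 intr=18.0531 cont=17.4435 V=18.0531[EX]; j=1 S=77.5416 intr=2.3084 cont=5.2151 V=5.2151[hold]; j=2 S=97.2977 intr=0.0000 cont=0.0000 V=0.0000[hold]; j=3 S=122.0873 intr=0.0000 cont=0.0000 V=0.0000[hold]; j=4 S=153.1929 intr=0.0000 cont=0.0000 V=0.0000[hold]; j=5 S=192.2235 intr=0.0000 cont=0.0000 V=0.0000[hold]  S*(5)=61.7969
k=4: j=0 S=69.2231 intr=10.6269 cont=11.4754 V=11.4754[hold]; j=1 S=86.8598 intr=0.0000 cont=2.5593 V=2.5593[hold]; j=2 S=108.9900 intr=0.0000 cont=0.0000 V=0.0000[hold]; j=3 S=136.7586 intr=0.0000 cont=0.0000 V=0.0000[hold]; j=4 S=171.6021 intr=0.0000 cont=0.0000 V=0.0000[hold]  S*(4)=-
k=3: j=0 S=77.5416 intr=2.3084 cont=6.9152 V=6.9152[hold]; j=1 S=97.2977 intr=0.0000 cont=1.2559 V=1.2559[hold]; j=2 S=122.0873 intr=0.0000 cont=0.0000 V=0.0000[hold]; j=3 S=153.1929 intr=0.0000 cont=0.0000 V=0.0000[hold]  S*(3)=-
k=2: j=0 S=86.8598 intr=0.0000 cont=4.0236 V=4.0236[hold]; j=1 S=108.9900 intr=0.0000 cont=0.6163 V=0.6163[hold]; j=2 S=136.7586 intr=0.0000 cont=0.0000 V=0.0000[hold]  S*(2)=-
k=1: j=0 S=97.2977 intr=0.0000 cont=2.2837 V=2.2837[hold]; j=1 S=122.0873 intr=0.0000 cont=0.3025 V=0.3025[hold]  S*(1)=-
k=0: j=0 S=108.9900 intr=0.0000 cont=1.2724 V=1.2724[hold]  S*(0)=-

price = 1.2724
boundary = - - - - - 61.7969
tree:
1.2724
2.2837 0.3025
4.0236 0.6163 0.0000
6.9152 1.2559 0.0000 0.0000
11.4754 2.5593 0.0000 0.0000 0.0000
18.0531 5.2151 0.0000 0.0000 0.0000 0.0000
24.6825 10.6269 0.0000 0.0000 0.0000 0.0000 0.0000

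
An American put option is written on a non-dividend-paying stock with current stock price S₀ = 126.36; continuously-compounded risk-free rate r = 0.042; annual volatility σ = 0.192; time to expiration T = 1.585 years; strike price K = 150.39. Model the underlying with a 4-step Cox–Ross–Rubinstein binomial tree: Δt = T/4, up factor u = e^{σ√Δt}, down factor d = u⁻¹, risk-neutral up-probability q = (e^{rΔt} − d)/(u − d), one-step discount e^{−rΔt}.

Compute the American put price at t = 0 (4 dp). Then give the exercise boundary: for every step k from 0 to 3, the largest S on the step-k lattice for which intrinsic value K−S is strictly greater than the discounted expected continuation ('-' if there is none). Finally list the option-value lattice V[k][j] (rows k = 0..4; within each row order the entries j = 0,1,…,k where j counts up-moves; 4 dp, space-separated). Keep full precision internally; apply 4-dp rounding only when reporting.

Δt=0.39625, u=1.12847, d=0.88616, q=0.53908, disc=e^(-rΔt)=0.98350
k=4 terminal: V=max(K-S,0) → 72.4693 51.1627 24.0300 0.0000 0.0000
k=3: j=0 S=87.9310 intr=62.4590 cont=59.9769 V=62.4590[EX]; j=1 S=111.9748 intr=38.4152 cont=35.9330 V=38.4152[EX]; j=2 S=142.5932 intr=7.7968 cont=10.8931 V=10.8931[hold]; j=3 S=181.5839 intr=0.0000 cont=0.0000 V=0.0000[hold]  S*(3)=111.9748
k=2: j=0 S=99.2273 intr=51.1627 cont=48.6805 V=51.1627[EX]; j=1 S=126.3600 intr=24.0300 cont=23.1895 V=24.0300[EX]; j=2 S=160.9119 intr=0.0000 cont=4.9380 V=4.9380[hold]  S*(2)=126.3600
k=1: j=0 S=111.9748 intr=38.4152 cont=35.9330 V=38.4152[EX]; j=1 S=142.5932 intr=7.7968 cont=13.5112 V=13.5112[hold]  S*(1)=111.9748
k=0: j=0 S=126.3600 intr=24.0300 cont=24.5775 V=24.5775[hold]  S*(0)=-

price = 24.5775
boundary = - 111.9748 126.3600 111.9748
tree:
24.5775
38.4152 13.5112
51.1627 24.0300 4.9380
62.4590 38.4152 10.8931 0.0000
72.4693 51.1627 24.0300 0.0000 0.0000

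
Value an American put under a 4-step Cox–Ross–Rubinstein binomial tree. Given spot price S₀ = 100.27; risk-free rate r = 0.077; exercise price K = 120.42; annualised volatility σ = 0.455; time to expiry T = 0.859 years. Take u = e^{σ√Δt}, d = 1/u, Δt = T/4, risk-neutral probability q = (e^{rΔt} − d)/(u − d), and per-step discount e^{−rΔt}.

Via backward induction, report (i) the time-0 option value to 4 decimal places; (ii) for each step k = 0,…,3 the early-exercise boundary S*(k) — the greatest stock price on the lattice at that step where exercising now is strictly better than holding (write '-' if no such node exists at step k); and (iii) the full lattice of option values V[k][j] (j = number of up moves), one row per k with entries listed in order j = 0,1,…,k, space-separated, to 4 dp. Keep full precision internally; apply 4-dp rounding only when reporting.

Δt=0.21475  u=1.23473  d=0.80989  q=0.48673  discount=0.98360
step 4 (expiry): payoffs max(K−S,0) = 77.2797 54.6501 20.1500 0.0000 0.0000
step 3: (k=3,j=0): S=53.2666, (K−S)⁺=67.1534, hold=65.1785 ⇒ V=67.1534 exercise | (k=3,j=1): S=81.2081, (K−S)⁺=39.2119, hold=37.2371 ⇒ V=39.2119 exercise | (k=3,j=2): S=123.8064, (K−S)⁺=0.0000, hold=10.1728 ⇒ V=10.1728 continue | (k=3,j=3): S=188.7499, (K−S)⁺=0.0000, hold=0.0000 ⇒ V=0.0000 continue  boundary S*=81.2081
step 2: (k=2,j=0): S=65.7699, (K−S)⁺=54.6501, hold=52.6752 ⇒ V=54.6501 exercise | (k=2,j=1): S=100.2700, (K−S)⁺=20.1500, hold=24.6665 ⇒ V=24.6665 continue | (k=2,j=2): S=152.8674, (K−S)⁺=0.0000, hold=5.1358 ⇒ V=5.1358 continue  boundary S*=65.7699
step 1: (k=1,j=0): S=81.2081, (K−S)⁺=39.2119, hold=39.3994 ⇒ V=39.3994 continue | (k=1,j=1): S=123.8064, (K−S)⁺=0.0000, hold=14.9118 ⇒ V=14.9118 continue  boundary S*=-
step 0: (k=0,j=0): S=100.2700, (K−S)⁺=20.1500, hold=27.0299 ⇒ V=27.0299 continue  boundary S*=-

price = 27.0299
boundary = - - 65.7699 81.2081
tree:
27.0299
39.3994 14.9118
54.6501 24.6665 5.1358
67.1534 39.2119 10.1728 0.0000
77.2797 54.6501 20.1500 0.0000 0.0000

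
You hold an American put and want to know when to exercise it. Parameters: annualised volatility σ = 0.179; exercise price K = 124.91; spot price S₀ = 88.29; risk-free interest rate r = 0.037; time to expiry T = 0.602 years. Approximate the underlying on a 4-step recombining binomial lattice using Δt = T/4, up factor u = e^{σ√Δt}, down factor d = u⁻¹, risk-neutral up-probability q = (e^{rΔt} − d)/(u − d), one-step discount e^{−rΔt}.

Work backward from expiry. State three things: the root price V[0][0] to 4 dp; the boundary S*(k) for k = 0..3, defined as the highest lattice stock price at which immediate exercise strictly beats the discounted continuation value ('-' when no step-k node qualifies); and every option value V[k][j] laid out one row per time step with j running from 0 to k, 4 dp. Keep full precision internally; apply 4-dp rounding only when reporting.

price = 36.6200
boundary = 88.2900 94.6389 101.4444 108.7392
tree:
36.6200
42.5430 30.2711
48.0686 36.6200 23.4656
53.2236 42.5430 30.2711 16.1708
58.0327 48.0686 36.6200 23.4656 8.3514

Δt=0.15050  u=1.07191  d=0.93291  q=0.52282  discount=0.99445
step 4 (expiry): payoffs max(K−S,0) = 58.0327 48.0686 36.6200 23.4656 8.3514
step 3: (k=3,j=0): S=71.6864, (K−S)⁺=53.2236, hold=52.5300 ⇒ V=53.2236 exercise | (k=3,j=1): S=82.3670, (K−S)⁺=42.5430, hold=41.8494 ⇒ V=42.5430 exercise | (k=3,j=2): S=94.6389, (K−S)⁺=30.2711, hold=29.5775 ⇒ V=30.2711 exercise | (k=3,j=3): S=108.7392, (K−S)⁺=16.1708, hold=15.4772 ⇒ V=16.1708 exercise  boundary S*=108.7392
step 2: (k=2,j=0): S=76.8414, (K−S)⁺=48.0686, hold=47.3750 ⇒ V=48.0686 exercise | (k=2,j=1): S=88.2900, (K−S)⁺=36.6200, hold=35.9264 ⇒ V=36.6200 exercise | (k=2,j=2): S=101.4444, (K−S)⁺=23.4656, hold=22.7720 ⇒ V=23.4656 exercise  boundary S*=101.4444
step 1: (k=1,j=0): S=82.3670, (K−S)⁺=42.5430, hold=41.8494 ⇒ V=42.5430 exercise | (k=1,j=1): S=94.6389, (K−S)⁺=30.2711, hold=29.5775 ⇒ V=30.2711 exercise  boundary S*=94.6389
step 0: (k=0,j=0): S=88.2900, (K−S)⁺=36.6200, hold=35.9264 ⇒ V=36.6200 exercise  boundary S*=88.2900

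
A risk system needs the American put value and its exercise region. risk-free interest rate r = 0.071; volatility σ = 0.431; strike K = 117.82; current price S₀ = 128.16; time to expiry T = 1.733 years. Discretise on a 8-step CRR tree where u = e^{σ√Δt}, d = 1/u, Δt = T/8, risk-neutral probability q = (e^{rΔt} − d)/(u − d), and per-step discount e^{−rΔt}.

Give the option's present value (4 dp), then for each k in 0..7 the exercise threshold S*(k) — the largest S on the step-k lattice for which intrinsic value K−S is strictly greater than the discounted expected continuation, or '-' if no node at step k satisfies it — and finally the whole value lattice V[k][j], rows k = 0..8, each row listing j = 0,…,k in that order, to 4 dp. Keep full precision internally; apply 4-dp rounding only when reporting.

Δt=0.21663, u=1.22214, d=0.81824, q=0.48839, disc=e^(-rΔt)=0.98474
k=8 terminal: V=max(K-S,0) → 92.0689 79.3577 60.3721 32.0149 0.0000 0.0000 0.0000 0.0000 0.0000
k=7: j=0 S=31.4713 intr=86.3487 cont=84.5504 V=86.3487[EX]; j=1 S=47.0061 intr=70.8139 cont=69.0156 V=70.8139[EX]; j=2 S=70.2091 intr=47.6109 cont=45.8126 V=47.6109[EX]; j=3 S=104.8656 intr=12.9544 cont=16.1291 V=16.1291[hold]; j=4 S=156.6290 intr=0.0000 cont=0.0000 V=0.0000[hold]; j=5 S=233.9437 intr=0.0000 cont=0.0000 V=0.0000[hold]; j=6 S=349.4222 intr=0.0000 cont=0.0000 V=0.0000[hold]; j=7 S=521.9029 intr=0.0000 cont=0.0000 V=0.0000[hold]  S*(7)=70.2091
k=6: j=0 S=38.4623 intr=79.3577 cont=77.5595 V=79.3577[EX]; j=1 S=57.4479 intr=60.3721 cont=58.5739 V=60.3721[EX]; j=2 S=85.8051 intr=32.0149 cont=31.7434 V=32.0149[EX]; j=3 S=128.1600 intr=0.0000 cont=8.1258 V=8.1258[hold]; j=4 S=191.4219 intr=0.0000 cont=0.0000 V=0.0000[hold]; j=5 S=285.9110 intr=0.0000 cont=0.0000 V=0.0000[hold]; j=6 S=427.0415 intr=0.0000 cont=0.0000 V=0.0000[hold]  S*(6)=85.8051
k=5: j=0 S=47.0061 intr=70.8139 cont=69.0156 V=70.8139[EX]; j=1 S=70.2091 intr=47.6109 cont=45.8126 V=47.6109[EX]; j=2 S=104.8656 intr=12.9544 cont=20.0371 V=20.0371[hold]; j=3 S=156.6290 intr=0.0000 cont=4.0938 V=4.0938[hold]; j=4 S=233.9437 intr=0.0000 cont=0.0000 V=0.0000[hold]; j=5 S=349.4222 intr=0.0000 cont=0.0000 V=0.0000[hold]  S*(5)=70.2091
k=4: j=0 S=57.4479 intr=60.3721 cont=58.5739 V=60.3721[EX]; j=1 S=85.8051 intr=32.0149 cont=33.6229 V=33.6229[hold]; j=2 S=128.1600 intr=0.0000 cont=12.0635 V=12.0635[hold]; j=3 S=191.4219 intr=0.0000 cont=2.0624 V=2.0624[hold]; j=4 S=285.9110 intr=0.0000 cont=0.0000 V=0.0000[hold]  S*(4)=57.4479
k=3: j=0 S=70.2091 intr=47.6109 cont=46.5860 V=47.6109[EX]; j=1 S=104.8656 intr=12.9544 cont=22.7410 V=22.7410[hold]; j=2 S=156.6290 intr=0.0000 cont=7.0695 V=7.0695[hold]; j=3 S=233.9437 intr=0.0000 cont=1.0391 V=1.0391[hold]  S*(3)=70.2091
k=2: j=0 S=85.8051 intr=32.0149 cont=34.9234 V=34.9234[hold]; j=1 S=128.1600 intr=0.0000 cont=14.8569 V=14.8569[hold]; j=2 S=191.4219 intr=0.0000 cont=4.0613 V=4.0613[hold]  S*(2)=-
k=1: j=0 S=104.8656 intr=12.9544 cont=24.7396 V=24.7396[hold]; j=1 S=156.6290 intr=0.0000 cont=9.4382 V=9.4382[hold]  S*(1)=-
k=0: j=0 S=128.1600 intr=0.0000 cont=17.0030 V=17.0030[hold]  S*(0)=-

price = 17.0030
boundary = - - - 70.2091 57.4479 70.2091 85.8051 70.2091
tree:
17.0030
24.7396 9.4382
34.9234 14.8569 4.0613
47.6109 22.7410 7.0695 1.0391
60.3721 33.6229 12.0635 2.0624 0.0000
70.8139 47.6109 20.0371 4.0938 0.0000 0.0000
79.3577 60.3721 32.0149 8.1258 0.0000 0.0000 0.0000
86.3487 70.8139 47.6109 16.1291 0.0000 0.0000 0.0000 0.0000
92.0689 79.3577 60.3721 32.0149 0.0000 0.0000 0.0000 0.0000 0.0000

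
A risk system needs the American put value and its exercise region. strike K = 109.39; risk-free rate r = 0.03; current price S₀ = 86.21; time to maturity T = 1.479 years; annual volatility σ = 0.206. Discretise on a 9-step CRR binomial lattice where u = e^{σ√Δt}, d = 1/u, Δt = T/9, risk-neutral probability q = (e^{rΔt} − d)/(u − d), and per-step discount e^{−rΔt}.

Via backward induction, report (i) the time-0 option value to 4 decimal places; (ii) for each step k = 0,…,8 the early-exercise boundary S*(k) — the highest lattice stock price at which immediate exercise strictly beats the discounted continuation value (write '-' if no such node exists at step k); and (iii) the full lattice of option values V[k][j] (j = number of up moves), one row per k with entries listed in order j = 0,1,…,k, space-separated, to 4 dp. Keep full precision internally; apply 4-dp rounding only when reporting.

price = 23.4411
boundary = - 79.3031 72.9496 79.3031 86.2100 79.3031 86.2100 93.7184 86.2100
tree:
23.4411
30.0869 17.2503
36.4404 23.1976 11.6738
42.2848 30.0869 16.7691 6.8660
47.6611 36.4404 23.1800 10.7402 3.1908
52.6066 42.2848 30.0869 16.1706 5.5997 0.8953
57.1559 47.6611 36.4404 23.1800 9.5578 1.8313 0.0000
61.3407 52.6066 42.2848 30.0869 15.6716 3.7458 0.0000 0.0000
65.1902 57.1559 47.6611 36.4404 23.1800 7.6617 0.0000 0.0000 0.0000
68.7314 61.3407 52.6066 42.2848 30.0869 15.6716 0.0000 0.0000 0.0000 0.0000

Δt=0.16433  u=1.08709  d=0.91988  q=0.50869  discount=0.99508
step 9 (expiry): payoffs max(K−S,0) = 68.7314 61.3407 52.6066 42.2848 30.0869 15.6716 0.0000 0.0000 0.0000 0.0000
step 8: (k=8,j=0): S=44.1998, (K−S)⁺=65.1902, hold=64.6523 ⇒ V=65.1902 exercise | (k=8,j=1): S=52.2341, (K−S)⁺=57.1559, hold=56.6179 ⇒ V=57.1559 exercise | (k=8,j=2): S=61.7289, (K−S)⁺=47.6611, hold=47.1231 ⇒ V=47.6611 exercise | (k=8,j=3): S=72.9496, (K−S)⁺=36.4404, hold=35.9024 ⇒ V=36.4404 exercise | (k=8,j=4): S=86.2100, (K−S)⁺=23.1800, hold=22.6420 ⇒ V=23.1800 exercise | (k=8,j=5): S=101.8807, (K−S)⁺=7.5093, hold=7.6617 ⇒ V=7.6617 continue | (k=8,j=6): S=120.4000, (K−S)⁺=0.0000, hold=0.0000 ⇒ V=0.0000 continue | (k=8,j=7): S=142.2856, (K−S)⁺=0.0000, hold=0.0000 ⇒ V=0.0000 continue | (k=8,j=8): S=168.1495, (K−S)⁺=0.0000, hold=0.0000 ⇒ V=0.0000 continue  boundary S*=86.2100
step 7: (k=7,j=0): S=48.0493, (K−S)⁺=61.3407, hold=60.8027 ⇒ V=61.3407 exercise | (k=7,j=1): S=56.7834, (K−S)⁺=52.6066, hold=52.0686 ⇒ V=52.6066 exercise | (k=7,j=2): S=67.1052, (K−S)⁺=42.2848, hold=41.7469 ⇒ V=42.2848 exercise | (k=7,j=3): S=79.3031, (K−S)⁺=30.0869, hold=29.5489 ⇒ V=30.0869 exercise | (k=7,j=4): S=93.7184, (K−S)⁺=15.6716, hold=15.2108 ⇒ V=15.6716 exercise | (k=7,j=5): S=110.7540, (K−S)⁺=0.0000, hold=3.7458 ⇒ V=3.7458 continue | (k=7,j=6): S=130.8862, (K−S)⁺=0.0000, hold=0.0000 ⇒ V=0.0000 continue | (k=7,j=7): S=154.6779, (K−S)⁺=0.0000, hold=0.0000 ⇒ V=0.0000 continue  boundary S*=93.7184
step 6: (k=6,j=0): S=52.2341, (K−S)⁺=57.1559, hold=56.6179 ⇒ V=57.1559 exercise | (k=6,j=1): S=61.7289, (K−S)⁺=47.6611, hold=47.1231 ⇒ V=47.6611 exercise | (k=6,j=2): S=72.9496, (K−S)⁺=36.4404, hold=35.9024 ⇒ V=36.4404 exercise | (k=6,j=3): S=86.2100, (K−S)⁺=23.1800, hold=22.6420 ⇒ V=23.1800 exercise | (k=6,j=4): S=101.8807, (K−S)⁺=7.5093, hold=9.5578 ⇒ V=9.5578 continue | (k=6,j=5): S=120.4000, (K−S)⁺=0.0000, hold=1.8313 ⇒ V=1.8313 continue | (k=6,j=6): S=142.2856, (K−S)⁺=0.0000, hold=0.0000 ⇒ V=0.0000 continue  boundary S*=86.2100
step 5: (k=5,j=0): S=56.7834, (K−S)⁺=52.6066, hold=52.0686 ⇒ V=52.6066 exercise | (k=5,j=1): S=67.1052, (K−S)⁺=42.2848, hold=41.7469 ⇒ V=42.2848 exercise | (k=5,j=2): S=79.3031, (K−S)⁺=30.0869, hold=29.5489 ⇒ V=30.0869 exercise | (k=5,j=3): S=93.7184, (K−S)⁺=15.6716, hold=16.1706 ⇒ V=16.1706 continue | (k=5,j=4): S=110.7540, (K−S)⁺=0.0000, hold=5.5997 ⇒ V=5.5997 continue | (k=5,j=5): S=130.8862, (K−S)⁺=0.0000, hold=0.8953 ⇒ V=0.8953 continue  boundary S*=79.3031
step 4: (k=4,j=0): S=61.7289, (K−S)⁺=47.6611, hold=47.1231 ⇒ V=47.6611 exercise | (k=4,j=1): S=72.9496, (K−S)⁺=36.4404, hold=35.9024 ⇒ V=36.4404 exercise | (k=4,j=2): S=86.2100, (K−S)⁺=23.1800, hold=22.8946 ⇒ V=23.1800 exercise | (k=4,j=3): S=101.8807, (K−S)⁺=7.5093, hold=10.7402 ⇒ V=10.7402 continue | (k=4,j=4): S=120.4000, (K−S)⁺=0.0000, hold=3.1908 ⇒ V=3.1908 continue  boundary S*=86.2100
step 3: (k=3,j=0): S=67.1052, (K−S)⁺=42.2848, hold=41.7469 ⇒ V=42.2848 exercise | (k=3,j=1): S=79.3031, (K−S)⁺=30.0869, hold=29.5489 ⇒ V=30.0869 exercise | (k=3,j=2): S=93.7184, (K−S)⁺=15.6716, hold=16.7691 ⇒ V=16.7691 continue | (k=3,j=3): S=110.7540, (K−S)⁺=0.0000, hold=6.8660 ⇒ V=6.8660 continue  boundary S*=79.3031
step 2: (k=2,j=0): S=72.9496, (K−S)⁺=36.4404, hold=35.9024 ⇒ V=36.4404 exercise | (k=2,j=1): S=86.2100, (K−S)⁺=23.1800, hold=23.1976 ⇒ V=23.1976 continue | (k=2,j=2): S=101.8807, (K−S)⁺=7.5093, hold=11.6738 ⇒ V=11.6738 continue  boundary S*=72.9496
step 1: (k=1,j=0): S=79.3031, (K−S)⁺=30.0869, hold=29.5578 ⇒ V=30.0869 exercise | (k=1,j=1): S=93.7184, (K−S)⁺=15.6716, hold=17.2503 ⇒ V=17.2503 continue  boundary S*=79.3031
step 0: (k=0,j=0): S=86.2100, (K−S)⁺=23.1800, hold=23.4411 ⇒ V=23.4411 continue  boundary S*=-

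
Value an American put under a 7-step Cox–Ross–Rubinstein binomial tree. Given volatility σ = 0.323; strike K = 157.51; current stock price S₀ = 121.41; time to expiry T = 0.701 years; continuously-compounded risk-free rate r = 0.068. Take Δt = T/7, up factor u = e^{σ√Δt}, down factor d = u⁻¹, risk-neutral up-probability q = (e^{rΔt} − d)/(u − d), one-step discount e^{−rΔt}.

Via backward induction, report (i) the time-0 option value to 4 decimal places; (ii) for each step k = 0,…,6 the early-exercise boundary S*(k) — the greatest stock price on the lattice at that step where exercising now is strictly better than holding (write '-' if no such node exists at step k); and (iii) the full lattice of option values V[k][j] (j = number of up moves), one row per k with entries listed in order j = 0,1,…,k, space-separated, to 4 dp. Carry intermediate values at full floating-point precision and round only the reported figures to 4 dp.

Δt=0.10014  u=1.10762  d=0.90284  q=0.50784  discount=0.99321
step 7 (expiry): payoffs max(K−S,0) = 98.1470 84.6820 68.1628 47.8967 23.0337 0.0000 0.0000 0.0000
step 6: (k=6,j=0): S=65.7517, (K−S)⁺=91.7583, hold=90.6893 ⇒ V=91.7583 exercise | (k=6,j=1): S=80.6658, (K−S)⁺=76.8442, hold=75.7752 ⇒ V=76.8442 exercise | (k=6,j=2): S=98.9628, (K−S)⁺=58.5472, hold=57.4782 ⇒ V=58.5472 exercise | (k=6,j=3): S=121.4100, (K−S)⁺=36.1000, hold=35.0310 ⇒ V=36.1000 exercise | (k=6,j=4): S=148.9487, (K−S)⁺=8.5613, hold=11.2595 ⇒ V=11.2595 continue | (k=6,j=5): S=182.7339, (K−S)⁺=0.0000, hold=0.0000 ⇒ V=0.0000 continue | (k=6,j=6): S=224.1825, (K−S)⁺=0.0000, hold=0.0000 ⇒ V=0.0000 continue  boundary S*=121.4100
step 5: (k=5,j=0): S=72.8280, (K−S)⁺=84.6820, hold=83.6130 ⇒ V=84.6820 exercise | (k=5,j=1): S=89.3472, (K−S)⁺=68.1628, hold=67.0939 ⇒ V=68.1628 exercise | (k=5,j=2): S=109.6133, (K−S)⁺=47.8967, hold=46.8277 ⇒ V=47.8967 exercise | (k=5,j=3): S=134.4763, (K−S)⁺=23.0337, hold=23.3257 ⇒ V=23.3257 continue | (k=5,j=4): S=164.9788, (K−S)⁺=0.0000, hold=5.5039 ⇒ V=5.5039 continue | (k=5,j=5): S=202.4000, (K−S)⁺=0.0000, hold=0.0000 ⇒ V=0.0000 continue  boundary S*=109.6133
step 4: (k=4,j=0): S=80.6658, (K−S)⁺=76.8442, hold=75.7752 ⇒ V=76.8442 exercise | (k=4,j=1): S=98.9628, (K−S)⁺=58.5472, hold=57.4782 ⇒ V=58.5472 exercise | (k=4,j=2): S=121.4100, (K−S)⁺=36.1000, hold=35.1783 ⇒ V=36.1000 exercise | (k=4,j=3): S=148.9487, (K−S)⁺=8.5613, hold=14.1783 ⇒ V=14.1783 continue | (k=4,j=4): S=182.7339, (K−S)⁺=0.0000, hold=2.6904 ⇒ V=2.6904 continue  boundary S*=121.4100
step 3: (k=3,j=0): S=89.3472, (K−S)⁺=68.1628, hold=67.0939 ⇒ V=68.1628 exercise | (k=3,j=1): S=109.6133, (K−S)⁺=47.8967, hold=46.8277 ⇒ V=47.8967 exercise | (k=3,j=2): S=134.4763, (K−S)⁺=23.0337, hold=24.7979 ⇒ V=24.7979 continue | (k=3,j=3): S=164.9788, (K−S)⁺=0.0000, hold=8.2877 ⇒ V=8.2877 continue  boundary S*=109.6133
step 2: (k=2,j=0): S=98.9628, (K−S)⁺=58.5472, hold=57.4782 ⇒ V=58.5472 exercise | (k=2,j=1): S=121.4100, (K−S)⁺=36.1000, hold=35.9209 ⇒ V=36.1000 exercise | (k=2,j=2): S=148.9487, (K−S)⁺=8.5613, hold=16.3021 ⇒ V=16.3021 continue  boundary S*=121.4100
step 1: (k=1,j=0): S=109.6133, (K−S)⁺=47.8967, hold=46.8277 ⇒ V=47.8967 exercise | (k=1,j=1): S=134.4763, (K−S)⁺=23.0337, hold=25.8692 ⇒ V=25.8692 continue  boundary S*=109.6133
step 0: (k=0,j=0): S=121.4100, (K−S)⁺=36.1000, hold=36.4612 ⇒ V=36.4612 continue  boundary S*=-

price = 36.4612
boundary = - 109.6133 121.4100 109.6133 121.4100 109.6133 121.4100
tree:
36.4612
47.8967 25.8692
58.5472 36.1000 16.3021
68.1628 47.8967 24.7979 8.2877
76.8442 58.5472 36.1000 14.1783 2.6904
84.6820 68.1628 47.8967 23.3257 5.5039 0.0000
91.7583 76.8442 58.5472 36.1000 11.2595 0.0000 0.0000
98.1470 84.6820 68.1628 47.8967 23.0337 0.0000 0.0000 0.0000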